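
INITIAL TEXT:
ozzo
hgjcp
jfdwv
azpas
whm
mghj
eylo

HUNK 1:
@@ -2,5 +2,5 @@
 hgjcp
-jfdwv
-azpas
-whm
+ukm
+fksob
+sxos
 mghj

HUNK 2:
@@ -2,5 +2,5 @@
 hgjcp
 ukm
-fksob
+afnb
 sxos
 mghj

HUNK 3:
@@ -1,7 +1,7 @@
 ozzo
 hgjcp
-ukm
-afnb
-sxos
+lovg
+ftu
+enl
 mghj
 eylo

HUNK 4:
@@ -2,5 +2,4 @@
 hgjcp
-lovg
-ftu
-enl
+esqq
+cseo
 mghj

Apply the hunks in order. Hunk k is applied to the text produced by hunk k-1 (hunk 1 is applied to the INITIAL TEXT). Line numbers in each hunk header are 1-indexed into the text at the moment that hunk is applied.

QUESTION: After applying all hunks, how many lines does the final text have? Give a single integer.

Answer: 6

Derivation:
Hunk 1: at line 2 remove [jfdwv,azpas,whm] add [ukm,fksob,sxos] -> 7 lines: ozzo hgjcp ukm fksob sxos mghj eylo
Hunk 2: at line 2 remove [fksob] add [afnb] -> 7 lines: ozzo hgjcp ukm afnb sxos mghj eylo
Hunk 3: at line 1 remove [ukm,afnb,sxos] add [lovg,ftu,enl] -> 7 lines: ozzo hgjcp lovg ftu enl mghj eylo
Hunk 4: at line 2 remove [lovg,ftu,enl] add [esqq,cseo] -> 6 lines: ozzo hgjcp esqq cseo mghj eylo
Final line count: 6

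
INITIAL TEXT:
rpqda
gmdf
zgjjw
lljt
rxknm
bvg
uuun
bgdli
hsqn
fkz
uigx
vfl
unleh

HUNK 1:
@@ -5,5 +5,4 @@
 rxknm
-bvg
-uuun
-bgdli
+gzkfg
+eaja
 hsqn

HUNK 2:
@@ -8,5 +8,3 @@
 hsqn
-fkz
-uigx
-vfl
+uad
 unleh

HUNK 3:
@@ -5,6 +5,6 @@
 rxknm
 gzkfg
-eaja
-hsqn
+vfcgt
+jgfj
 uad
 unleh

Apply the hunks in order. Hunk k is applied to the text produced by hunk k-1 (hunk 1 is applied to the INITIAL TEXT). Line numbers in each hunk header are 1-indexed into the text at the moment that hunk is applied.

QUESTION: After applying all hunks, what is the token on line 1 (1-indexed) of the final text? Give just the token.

Hunk 1: at line 5 remove [bvg,uuun,bgdli] add [gzkfg,eaja] -> 12 lines: rpqda gmdf zgjjw lljt rxknm gzkfg eaja hsqn fkz uigx vfl unleh
Hunk 2: at line 8 remove [fkz,uigx,vfl] add [uad] -> 10 lines: rpqda gmdf zgjjw lljt rxknm gzkfg eaja hsqn uad unleh
Hunk 3: at line 5 remove [eaja,hsqn] add [vfcgt,jgfj] -> 10 lines: rpqda gmdf zgjjw lljt rxknm gzkfg vfcgt jgfj uad unleh
Final line 1: rpqda

Answer: rpqda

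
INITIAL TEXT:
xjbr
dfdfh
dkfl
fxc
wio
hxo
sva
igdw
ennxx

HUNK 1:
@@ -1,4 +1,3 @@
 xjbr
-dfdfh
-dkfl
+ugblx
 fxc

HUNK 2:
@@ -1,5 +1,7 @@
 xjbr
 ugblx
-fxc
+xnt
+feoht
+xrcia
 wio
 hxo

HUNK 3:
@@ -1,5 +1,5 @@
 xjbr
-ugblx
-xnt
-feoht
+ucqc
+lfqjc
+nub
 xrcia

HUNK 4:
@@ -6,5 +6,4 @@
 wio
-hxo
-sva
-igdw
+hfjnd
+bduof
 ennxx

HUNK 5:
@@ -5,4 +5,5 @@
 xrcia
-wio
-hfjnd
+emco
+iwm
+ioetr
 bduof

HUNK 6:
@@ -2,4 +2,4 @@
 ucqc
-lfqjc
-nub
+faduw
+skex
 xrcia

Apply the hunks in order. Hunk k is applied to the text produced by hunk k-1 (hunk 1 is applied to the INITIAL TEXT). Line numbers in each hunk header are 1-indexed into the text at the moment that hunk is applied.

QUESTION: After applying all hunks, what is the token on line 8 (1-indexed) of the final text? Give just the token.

Answer: ioetr

Derivation:
Hunk 1: at line 1 remove [dfdfh,dkfl] add [ugblx] -> 8 lines: xjbr ugblx fxc wio hxo sva igdw ennxx
Hunk 2: at line 1 remove [fxc] add [xnt,feoht,xrcia] -> 10 lines: xjbr ugblx xnt feoht xrcia wio hxo sva igdw ennxx
Hunk 3: at line 1 remove [ugblx,xnt,feoht] add [ucqc,lfqjc,nub] -> 10 lines: xjbr ucqc lfqjc nub xrcia wio hxo sva igdw ennxx
Hunk 4: at line 6 remove [hxo,sva,igdw] add [hfjnd,bduof] -> 9 lines: xjbr ucqc lfqjc nub xrcia wio hfjnd bduof ennxx
Hunk 5: at line 5 remove [wio,hfjnd] add [emco,iwm,ioetr] -> 10 lines: xjbr ucqc lfqjc nub xrcia emco iwm ioetr bduof ennxx
Hunk 6: at line 2 remove [lfqjc,nub] add [faduw,skex] -> 10 lines: xjbr ucqc faduw skex xrcia emco iwm ioetr bduof ennxx
Final line 8: ioetr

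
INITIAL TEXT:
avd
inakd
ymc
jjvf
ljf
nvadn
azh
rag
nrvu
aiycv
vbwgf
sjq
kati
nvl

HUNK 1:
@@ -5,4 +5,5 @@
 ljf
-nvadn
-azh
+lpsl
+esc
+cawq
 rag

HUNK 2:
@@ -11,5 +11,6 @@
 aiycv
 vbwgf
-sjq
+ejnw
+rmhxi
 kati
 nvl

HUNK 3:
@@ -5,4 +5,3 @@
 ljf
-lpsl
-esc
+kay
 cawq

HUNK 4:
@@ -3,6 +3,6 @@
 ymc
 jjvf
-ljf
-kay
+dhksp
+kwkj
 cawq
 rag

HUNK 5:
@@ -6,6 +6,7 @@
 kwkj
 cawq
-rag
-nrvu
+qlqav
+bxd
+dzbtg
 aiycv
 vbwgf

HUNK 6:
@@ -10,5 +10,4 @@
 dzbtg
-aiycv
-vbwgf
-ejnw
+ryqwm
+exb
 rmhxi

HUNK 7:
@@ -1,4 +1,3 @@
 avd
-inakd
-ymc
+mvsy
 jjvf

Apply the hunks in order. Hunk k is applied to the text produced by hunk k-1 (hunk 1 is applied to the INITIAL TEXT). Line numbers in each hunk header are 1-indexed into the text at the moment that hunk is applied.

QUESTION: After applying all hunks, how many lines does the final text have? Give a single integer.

Hunk 1: at line 5 remove [nvadn,azh] add [lpsl,esc,cawq] -> 15 lines: avd inakd ymc jjvf ljf lpsl esc cawq rag nrvu aiycv vbwgf sjq kati nvl
Hunk 2: at line 11 remove [sjq] add [ejnw,rmhxi] -> 16 lines: avd inakd ymc jjvf ljf lpsl esc cawq rag nrvu aiycv vbwgf ejnw rmhxi kati nvl
Hunk 3: at line 5 remove [lpsl,esc] add [kay] -> 15 lines: avd inakd ymc jjvf ljf kay cawq rag nrvu aiycv vbwgf ejnw rmhxi kati nvl
Hunk 4: at line 3 remove [ljf,kay] add [dhksp,kwkj] -> 15 lines: avd inakd ymc jjvf dhksp kwkj cawq rag nrvu aiycv vbwgf ejnw rmhxi kati nvl
Hunk 5: at line 6 remove [rag,nrvu] add [qlqav,bxd,dzbtg] -> 16 lines: avd inakd ymc jjvf dhksp kwkj cawq qlqav bxd dzbtg aiycv vbwgf ejnw rmhxi kati nvl
Hunk 6: at line 10 remove [aiycv,vbwgf,ejnw] add [ryqwm,exb] -> 15 lines: avd inakd ymc jjvf dhksp kwkj cawq qlqav bxd dzbtg ryqwm exb rmhxi kati nvl
Hunk 7: at line 1 remove [inakd,ymc] add [mvsy] -> 14 lines: avd mvsy jjvf dhksp kwkj cawq qlqav bxd dzbtg ryqwm exb rmhxi kati nvl
Final line count: 14

Answer: 14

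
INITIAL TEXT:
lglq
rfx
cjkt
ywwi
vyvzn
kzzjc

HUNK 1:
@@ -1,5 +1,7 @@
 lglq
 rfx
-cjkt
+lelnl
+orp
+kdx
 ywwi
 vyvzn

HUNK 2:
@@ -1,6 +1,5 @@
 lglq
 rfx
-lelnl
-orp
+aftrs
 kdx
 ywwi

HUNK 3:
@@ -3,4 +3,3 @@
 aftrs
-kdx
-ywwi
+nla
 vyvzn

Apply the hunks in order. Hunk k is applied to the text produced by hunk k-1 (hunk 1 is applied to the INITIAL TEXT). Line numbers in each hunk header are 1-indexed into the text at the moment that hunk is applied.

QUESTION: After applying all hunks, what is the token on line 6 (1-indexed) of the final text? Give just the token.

Answer: kzzjc

Derivation:
Hunk 1: at line 1 remove [cjkt] add [lelnl,orp,kdx] -> 8 lines: lglq rfx lelnl orp kdx ywwi vyvzn kzzjc
Hunk 2: at line 1 remove [lelnl,orp] add [aftrs] -> 7 lines: lglq rfx aftrs kdx ywwi vyvzn kzzjc
Hunk 3: at line 3 remove [kdx,ywwi] add [nla] -> 6 lines: lglq rfx aftrs nla vyvzn kzzjc
Final line 6: kzzjc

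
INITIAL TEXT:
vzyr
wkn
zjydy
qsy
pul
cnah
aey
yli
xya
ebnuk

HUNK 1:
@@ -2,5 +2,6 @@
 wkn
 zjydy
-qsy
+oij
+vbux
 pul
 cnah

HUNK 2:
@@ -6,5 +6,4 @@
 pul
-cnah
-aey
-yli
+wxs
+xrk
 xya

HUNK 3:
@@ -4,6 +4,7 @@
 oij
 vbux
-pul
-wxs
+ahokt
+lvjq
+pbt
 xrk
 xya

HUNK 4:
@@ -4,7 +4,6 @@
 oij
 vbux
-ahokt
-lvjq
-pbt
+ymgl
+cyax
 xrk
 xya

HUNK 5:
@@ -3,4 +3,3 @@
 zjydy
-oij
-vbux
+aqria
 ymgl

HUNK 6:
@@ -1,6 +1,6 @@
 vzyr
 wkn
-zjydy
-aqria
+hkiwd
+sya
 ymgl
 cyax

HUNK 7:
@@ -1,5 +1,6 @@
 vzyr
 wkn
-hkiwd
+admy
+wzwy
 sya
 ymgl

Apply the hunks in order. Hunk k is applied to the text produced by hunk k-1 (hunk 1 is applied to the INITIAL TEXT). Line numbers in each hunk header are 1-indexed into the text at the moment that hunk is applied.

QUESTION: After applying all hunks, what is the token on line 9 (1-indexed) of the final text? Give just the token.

Hunk 1: at line 2 remove [qsy] add [oij,vbux] -> 11 lines: vzyr wkn zjydy oij vbux pul cnah aey yli xya ebnuk
Hunk 2: at line 6 remove [cnah,aey,yli] add [wxs,xrk] -> 10 lines: vzyr wkn zjydy oij vbux pul wxs xrk xya ebnuk
Hunk 3: at line 4 remove [pul,wxs] add [ahokt,lvjq,pbt] -> 11 lines: vzyr wkn zjydy oij vbux ahokt lvjq pbt xrk xya ebnuk
Hunk 4: at line 4 remove [ahokt,lvjq,pbt] add [ymgl,cyax] -> 10 lines: vzyr wkn zjydy oij vbux ymgl cyax xrk xya ebnuk
Hunk 5: at line 3 remove [oij,vbux] add [aqria] -> 9 lines: vzyr wkn zjydy aqria ymgl cyax xrk xya ebnuk
Hunk 6: at line 1 remove [zjydy,aqria] add [hkiwd,sya] -> 9 lines: vzyr wkn hkiwd sya ymgl cyax xrk xya ebnuk
Hunk 7: at line 1 remove [hkiwd] add [admy,wzwy] -> 10 lines: vzyr wkn admy wzwy sya ymgl cyax xrk xya ebnuk
Final line 9: xya

Answer: xya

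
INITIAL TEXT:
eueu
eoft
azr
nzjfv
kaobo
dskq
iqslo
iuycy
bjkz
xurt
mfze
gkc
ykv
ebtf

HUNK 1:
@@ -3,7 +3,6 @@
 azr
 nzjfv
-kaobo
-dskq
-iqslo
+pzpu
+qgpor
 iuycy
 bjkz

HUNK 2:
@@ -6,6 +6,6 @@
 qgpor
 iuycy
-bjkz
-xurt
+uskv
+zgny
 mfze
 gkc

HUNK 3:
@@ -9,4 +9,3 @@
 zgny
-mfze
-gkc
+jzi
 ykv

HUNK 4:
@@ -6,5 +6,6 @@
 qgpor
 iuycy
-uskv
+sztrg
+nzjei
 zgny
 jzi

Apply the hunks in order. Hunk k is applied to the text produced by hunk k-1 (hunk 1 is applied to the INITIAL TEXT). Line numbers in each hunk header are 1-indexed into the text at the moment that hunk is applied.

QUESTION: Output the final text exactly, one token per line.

Hunk 1: at line 3 remove [kaobo,dskq,iqslo] add [pzpu,qgpor] -> 13 lines: eueu eoft azr nzjfv pzpu qgpor iuycy bjkz xurt mfze gkc ykv ebtf
Hunk 2: at line 6 remove [bjkz,xurt] add [uskv,zgny] -> 13 lines: eueu eoft azr nzjfv pzpu qgpor iuycy uskv zgny mfze gkc ykv ebtf
Hunk 3: at line 9 remove [mfze,gkc] add [jzi] -> 12 lines: eueu eoft azr nzjfv pzpu qgpor iuycy uskv zgny jzi ykv ebtf
Hunk 4: at line 6 remove [uskv] add [sztrg,nzjei] -> 13 lines: eueu eoft azr nzjfv pzpu qgpor iuycy sztrg nzjei zgny jzi ykv ebtf

Answer: eueu
eoft
azr
nzjfv
pzpu
qgpor
iuycy
sztrg
nzjei
zgny
jzi
ykv
ebtf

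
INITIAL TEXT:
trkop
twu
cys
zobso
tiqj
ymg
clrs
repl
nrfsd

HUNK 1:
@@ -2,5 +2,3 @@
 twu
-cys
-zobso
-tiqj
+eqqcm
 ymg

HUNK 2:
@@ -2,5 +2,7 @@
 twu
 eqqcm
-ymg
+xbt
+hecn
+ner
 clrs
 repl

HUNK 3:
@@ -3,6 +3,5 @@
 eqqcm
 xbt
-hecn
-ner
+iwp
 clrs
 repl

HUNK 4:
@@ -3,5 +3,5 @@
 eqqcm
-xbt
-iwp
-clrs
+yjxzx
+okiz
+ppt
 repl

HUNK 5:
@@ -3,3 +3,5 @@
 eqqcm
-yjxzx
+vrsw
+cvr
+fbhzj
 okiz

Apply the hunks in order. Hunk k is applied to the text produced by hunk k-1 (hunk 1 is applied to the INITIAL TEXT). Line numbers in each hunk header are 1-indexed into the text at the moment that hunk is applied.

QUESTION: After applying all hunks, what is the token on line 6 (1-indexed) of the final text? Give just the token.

Hunk 1: at line 2 remove [cys,zobso,tiqj] add [eqqcm] -> 7 lines: trkop twu eqqcm ymg clrs repl nrfsd
Hunk 2: at line 2 remove [ymg] add [xbt,hecn,ner] -> 9 lines: trkop twu eqqcm xbt hecn ner clrs repl nrfsd
Hunk 3: at line 3 remove [hecn,ner] add [iwp] -> 8 lines: trkop twu eqqcm xbt iwp clrs repl nrfsd
Hunk 4: at line 3 remove [xbt,iwp,clrs] add [yjxzx,okiz,ppt] -> 8 lines: trkop twu eqqcm yjxzx okiz ppt repl nrfsd
Hunk 5: at line 3 remove [yjxzx] add [vrsw,cvr,fbhzj] -> 10 lines: trkop twu eqqcm vrsw cvr fbhzj okiz ppt repl nrfsd
Final line 6: fbhzj

Answer: fbhzj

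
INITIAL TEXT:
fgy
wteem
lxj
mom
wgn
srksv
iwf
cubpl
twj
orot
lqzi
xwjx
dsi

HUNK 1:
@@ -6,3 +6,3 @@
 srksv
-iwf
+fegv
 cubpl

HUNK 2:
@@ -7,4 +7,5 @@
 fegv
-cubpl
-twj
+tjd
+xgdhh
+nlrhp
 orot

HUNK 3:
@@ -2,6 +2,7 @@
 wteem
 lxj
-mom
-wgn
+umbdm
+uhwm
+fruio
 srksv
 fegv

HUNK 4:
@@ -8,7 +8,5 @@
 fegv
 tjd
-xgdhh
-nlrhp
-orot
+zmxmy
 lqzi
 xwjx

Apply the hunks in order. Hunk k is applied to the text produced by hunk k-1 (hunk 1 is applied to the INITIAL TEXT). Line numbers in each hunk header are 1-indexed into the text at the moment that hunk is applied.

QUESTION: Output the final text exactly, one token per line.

Hunk 1: at line 6 remove [iwf] add [fegv] -> 13 lines: fgy wteem lxj mom wgn srksv fegv cubpl twj orot lqzi xwjx dsi
Hunk 2: at line 7 remove [cubpl,twj] add [tjd,xgdhh,nlrhp] -> 14 lines: fgy wteem lxj mom wgn srksv fegv tjd xgdhh nlrhp orot lqzi xwjx dsi
Hunk 3: at line 2 remove [mom,wgn] add [umbdm,uhwm,fruio] -> 15 lines: fgy wteem lxj umbdm uhwm fruio srksv fegv tjd xgdhh nlrhp orot lqzi xwjx dsi
Hunk 4: at line 8 remove [xgdhh,nlrhp,orot] add [zmxmy] -> 13 lines: fgy wteem lxj umbdm uhwm fruio srksv fegv tjd zmxmy lqzi xwjx dsi

Answer: fgy
wteem
lxj
umbdm
uhwm
fruio
srksv
fegv
tjd
zmxmy
lqzi
xwjx
dsi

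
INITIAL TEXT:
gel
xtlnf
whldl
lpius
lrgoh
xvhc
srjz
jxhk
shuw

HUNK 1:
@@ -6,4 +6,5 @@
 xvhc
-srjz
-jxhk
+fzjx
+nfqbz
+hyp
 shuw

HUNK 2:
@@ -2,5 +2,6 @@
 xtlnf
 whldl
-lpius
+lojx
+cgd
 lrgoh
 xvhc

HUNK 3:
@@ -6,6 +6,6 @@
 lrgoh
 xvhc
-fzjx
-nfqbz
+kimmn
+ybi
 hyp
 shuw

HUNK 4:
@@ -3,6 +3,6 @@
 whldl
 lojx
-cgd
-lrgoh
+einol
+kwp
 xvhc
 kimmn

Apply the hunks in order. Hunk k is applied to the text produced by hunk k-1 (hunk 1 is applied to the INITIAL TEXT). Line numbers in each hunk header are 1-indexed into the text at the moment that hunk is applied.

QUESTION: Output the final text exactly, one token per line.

Answer: gel
xtlnf
whldl
lojx
einol
kwp
xvhc
kimmn
ybi
hyp
shuw

Derivation:
Hunk 1: at line 6 remove [srjz,jxhk] add [fzjx,nfqbz,hyp] -> 10 lines: gel xtlnf whldl lpius lrgoh xvhc fzjx nfqbz hyp shuw
Hunk 2: at line 2 remove [lpius] add [lojx,cgd] -> 11 lines: gel xtlnf whldl lojx cgd lrgoh xvhc fzjx nfqbz hyp shuw
Hunk 3: at line 6 remove [fzjx,nfqbz] add [kimmn,ybi] -> 11 lines: gel xtlnf whldl lojx cgd lrgoh xvhc kimmn ybi hyp shuw
Hunk 4: at line 3 remove [cgd,lrgoh] add [einol,kwp] -> 11 lines: gel xtlnf whldl lojx einol kwp xvhc kimmn ybi hyp shuw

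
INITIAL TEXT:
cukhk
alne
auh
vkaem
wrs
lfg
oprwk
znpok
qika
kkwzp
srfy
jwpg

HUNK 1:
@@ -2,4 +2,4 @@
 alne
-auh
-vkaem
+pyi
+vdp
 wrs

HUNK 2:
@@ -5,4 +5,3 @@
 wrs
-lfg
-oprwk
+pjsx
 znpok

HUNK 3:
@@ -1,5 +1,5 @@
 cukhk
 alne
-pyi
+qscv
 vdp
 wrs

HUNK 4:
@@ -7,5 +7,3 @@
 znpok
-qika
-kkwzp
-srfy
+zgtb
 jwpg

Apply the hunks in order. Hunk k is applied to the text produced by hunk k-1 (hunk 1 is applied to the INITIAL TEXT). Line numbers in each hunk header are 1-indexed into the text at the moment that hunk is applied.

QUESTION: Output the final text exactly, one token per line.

Hunk 1: at line 2 remove [auh,vkaem] add [pyi,vdp] -> 12 lines: cukhk alne pyi vdp wrs lfg oprwk znpok qika kkwzp srfy jwpg
Hunk 2: at line 5 remove [lfg,oprwk] add [pjsx] -> 11 lines: cukhk alne pyi vdp wrs pjsx znpok qika kkwzp srfy jwpg
Hunk 3: at line 1 remove [pyi] add [qscv] -> 11 lines: cukhk alne qscv vdp wrs pjsx znpok qika kkwzp srfy jwpg
Hunk 4: at line 7 remove [qika,kkwzp,srfy] add [zgtb] -> 9 lines: cukhk alne qscv vdp wrs pjsx znpok zgtb jwpg

Answer: cukhk
alne
qscv
vdp
wrs
pjsx
znpok
zgtb
jwpg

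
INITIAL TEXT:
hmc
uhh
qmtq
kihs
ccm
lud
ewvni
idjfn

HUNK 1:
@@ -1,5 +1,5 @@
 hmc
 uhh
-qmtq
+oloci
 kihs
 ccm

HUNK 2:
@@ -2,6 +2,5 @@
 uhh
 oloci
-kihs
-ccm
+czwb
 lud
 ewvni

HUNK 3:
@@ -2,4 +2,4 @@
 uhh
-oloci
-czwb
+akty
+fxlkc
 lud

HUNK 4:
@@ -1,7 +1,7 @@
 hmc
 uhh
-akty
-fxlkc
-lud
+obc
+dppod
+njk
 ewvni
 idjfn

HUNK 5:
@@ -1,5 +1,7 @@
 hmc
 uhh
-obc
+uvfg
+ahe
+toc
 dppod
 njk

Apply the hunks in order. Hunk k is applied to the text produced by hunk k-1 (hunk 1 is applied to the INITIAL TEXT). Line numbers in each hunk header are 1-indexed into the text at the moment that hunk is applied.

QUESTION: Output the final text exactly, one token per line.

Hunk 1: at line 1 remove [qmtq] add [oloci] -> 8 lines: hmc uhh oloci kihs ccm lud ewvni idjfn
Hunk 2: at line 2 remove [kihs,ccm] add [czwb] -> 7 lines: hmc uhh oloci czwb lud ewvni idjfn
Hunk 3: at line 2 remove [oloci,czwb] add [akty,fxlkc] -> 7 lines: hmc uhh akty fxlkc lud ewvni idjfn
Hunk 4: at line 1 remove [akty,fxlkc,lud] add [obc,dppod,njk] -> 7 lines: hmc uhh obc dppod njk ewvni idjfn
Hunk 5: at line 1 remove [obc] add [uvfg,ahe,toc] -> 9 lines: hmc uhh uvfg ahe toc dppod njk ewvni idjfn

Answer: hmc
uhh
uvfg
ahe
toc
dppod
njk
ewvni
idjfn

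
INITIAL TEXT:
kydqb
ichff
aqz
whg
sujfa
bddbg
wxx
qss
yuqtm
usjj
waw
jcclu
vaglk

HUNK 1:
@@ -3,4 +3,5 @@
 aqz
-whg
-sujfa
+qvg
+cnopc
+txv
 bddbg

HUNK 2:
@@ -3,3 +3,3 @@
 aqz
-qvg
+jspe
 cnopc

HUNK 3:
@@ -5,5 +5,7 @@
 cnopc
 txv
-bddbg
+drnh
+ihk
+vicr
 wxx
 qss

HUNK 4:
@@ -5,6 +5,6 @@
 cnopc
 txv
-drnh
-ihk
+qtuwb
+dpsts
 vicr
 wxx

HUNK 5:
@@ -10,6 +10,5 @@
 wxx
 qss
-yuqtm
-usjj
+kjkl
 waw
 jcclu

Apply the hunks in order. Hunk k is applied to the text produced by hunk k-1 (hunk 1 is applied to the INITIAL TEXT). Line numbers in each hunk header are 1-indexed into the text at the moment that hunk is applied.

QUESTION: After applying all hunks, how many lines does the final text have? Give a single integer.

Hunk 1: at line 3 remove [whg,sujfa] add [qvg,cnopc,txv] -> 14 lines: kydqb ichff aqz qvg cnopc txv bddbg wxx qss yuqtm usjj waw jcclu vaglk
Hunk 2: at line 3 remove [qvg] add [jspe] -> 14 lines: kydqb ichff aqz jspe cnopc txv bddbg wxx qss yuqtm usjj waw jcclu vaglk
Hunk 3: at line 5 remove [bddbg] add [drnh,ihk,vicr] -> 16 lines: kydqb ichff aqz jspe cnopc txv drnh ihk vicr wxx qss yuqtm usjj waw jcclu vaglk
Hunk 4: at line 5 remove [drnh,ihk] add [qtuwb,dpsts] -> 16 lines: kydqb ichff aqz jspe cnopc txv qtuwb dpsts vicr wxx qss yuqtm usjj waw jcclu vaglk
Hunk 5: at line 10 remove [yuqtm,usjj] add [kjkl] -> 15 lines: kydqb ichff aqz jspe cnopc txv qtuwb dpsts vicr wxx qss kjkl waw jcclu vaglk
Final line count: 15

Answer: 15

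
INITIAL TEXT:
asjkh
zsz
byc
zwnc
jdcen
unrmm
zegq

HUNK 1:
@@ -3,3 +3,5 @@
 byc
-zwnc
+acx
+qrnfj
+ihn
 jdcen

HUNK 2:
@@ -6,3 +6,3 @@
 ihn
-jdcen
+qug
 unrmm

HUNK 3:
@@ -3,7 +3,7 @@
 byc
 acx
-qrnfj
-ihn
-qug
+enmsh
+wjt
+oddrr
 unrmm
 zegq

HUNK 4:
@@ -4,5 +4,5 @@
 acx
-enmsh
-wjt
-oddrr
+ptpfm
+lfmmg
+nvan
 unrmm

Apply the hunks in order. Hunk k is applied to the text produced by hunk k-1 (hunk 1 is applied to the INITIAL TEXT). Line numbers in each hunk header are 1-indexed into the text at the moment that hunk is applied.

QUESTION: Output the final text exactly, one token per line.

Answer: asjkh
zsz
byc
acx
ptpfm
lfmmg
nvan
unrmm
zegq

Derivation:
Hunk 1: at line 3 remove [zwnc] add [acx,qrnfj,ihn] -> 9 lines: asjkh zsz byc acx qrnfj ihn jdcen unrmm zegq
Hunk 2: at line 6 remove [jdcen] add [qug] -> 9 lines: asjkh zsz byc acx qrnfj ihn qug unrmm zegq
Hunk 3: at line 3 remove [qrnfj,ihn,qug] add [enmsh,wjt,oddrr] -> 9 lines: asjkh zsz byc acx enmsh wjt oddrr unrmm zegq
Hunk 4: at line 4 remove [enmsh,wjt,oddrr] add [ptpfm,lfmmg,nvan] -> 9 lines: asjkh zsz byc acx ptpfm lfmmg nvan unrmm zegq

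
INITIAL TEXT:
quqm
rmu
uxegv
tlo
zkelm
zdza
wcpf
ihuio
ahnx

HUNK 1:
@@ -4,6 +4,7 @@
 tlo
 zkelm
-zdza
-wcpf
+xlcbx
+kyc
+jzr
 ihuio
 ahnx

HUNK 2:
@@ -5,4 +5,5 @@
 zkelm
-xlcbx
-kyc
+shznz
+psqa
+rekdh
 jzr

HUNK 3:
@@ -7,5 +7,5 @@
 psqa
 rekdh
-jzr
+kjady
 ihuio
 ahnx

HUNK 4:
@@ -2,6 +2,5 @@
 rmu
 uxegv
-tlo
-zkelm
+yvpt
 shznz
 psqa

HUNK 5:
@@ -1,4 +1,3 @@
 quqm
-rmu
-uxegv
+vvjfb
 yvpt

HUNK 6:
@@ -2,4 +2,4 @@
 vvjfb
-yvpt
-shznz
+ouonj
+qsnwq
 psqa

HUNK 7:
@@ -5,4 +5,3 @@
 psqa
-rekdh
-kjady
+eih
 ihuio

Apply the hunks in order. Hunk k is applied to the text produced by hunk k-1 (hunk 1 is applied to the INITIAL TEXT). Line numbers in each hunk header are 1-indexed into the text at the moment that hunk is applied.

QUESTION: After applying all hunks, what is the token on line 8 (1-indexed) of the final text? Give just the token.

Hunk 1: at line 4 remove [zdza,wcpf] add [xlcbx,kyc,jzr] -> 10 lines: quqm rmu uxegv tlo zkelm xlcbx kyc jzr ihuio ahnx
Hunk 2: at line 5 remove [xlcbx,kyc] add [shznz,psqa,rekdh] -> 11 lines: quqm rmu uxegv tlo zkelm shznz psqa rekdh jzr ihuio ahnx
Hunk 3: at line 7 remove [jzr] add [kjady] -> 11 lines: quqm rmu uxegv tlo zkelm shznz psqa rekdh kjady ihuio ahnx
Hunk 4: at line 2 remove [tlo,zkelm] add [yvpt] -> 10 lines: quqm rmu uxegv yvpt shznz psqa rekdh kjady ihuio ahnx
Hunk 5: at line 1 remove [rmu,uxegv] add [vvjfb] -> 9 lines: quqm vvjfb yvpt shznz psqa rekdh kjady ihuio ahnx
Hunk 6: at line 2 remove [yvpt,shznz] add [ouonj,qsnwq] -> 9 lines: quqm vvjfb ouonj qsnwq psqa rekdh kjady ihuio ahnx
Hunk 7: at line 5 remove [rekdh,kjady] add [eih] -> 8 lines: quqm vvjfb ouonj qsnwq psqa eih ihuio ahnx
Final line 8: ahnx

Answer: ahnx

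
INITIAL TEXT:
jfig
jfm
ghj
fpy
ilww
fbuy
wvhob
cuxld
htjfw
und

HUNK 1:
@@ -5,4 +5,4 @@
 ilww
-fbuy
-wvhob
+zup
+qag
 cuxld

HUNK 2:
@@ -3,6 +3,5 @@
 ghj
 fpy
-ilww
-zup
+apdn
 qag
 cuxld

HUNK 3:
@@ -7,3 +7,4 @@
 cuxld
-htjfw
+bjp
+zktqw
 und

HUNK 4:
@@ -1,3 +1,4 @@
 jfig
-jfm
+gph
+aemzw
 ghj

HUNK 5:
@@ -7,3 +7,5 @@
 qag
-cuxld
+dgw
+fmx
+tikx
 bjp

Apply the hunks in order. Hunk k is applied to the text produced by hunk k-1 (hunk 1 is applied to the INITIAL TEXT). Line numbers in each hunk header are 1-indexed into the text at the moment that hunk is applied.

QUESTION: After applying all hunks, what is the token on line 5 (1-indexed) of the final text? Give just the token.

Answer: fpy

Derivation:
Hunk 1: at line 5 remove [fbuy,wvhob] add [zup,qag] -> 10 lines: jfig jfm ghj fpy ilww zup qag cuxld htjfw und
Hunk 2: at line 3 remove [ilww,zup] add [apdn] -> 9 lines: jfig jfm ghj fpy apdn qag cuxld htjfw und
Hunk 3: at line 7 remove [htjfw] add [bjp,zktqw] -> 10 lines: jfig jfm ghj fpy apdn qag cuxld bjp zktqw und
Hunk 4: at line 1 remove [jfm] add [gph,aemzw] -> 11 lines: jfig gph aemzw ghj fpy apdn qag cuxld bjp zktqw und
Hunk 5: at line 7 remove [cuxld] add [dgw,fmx,tikx] -> 13 lines: jfig gph aemzw ghj fpy apdn qag dgw fmx tikx bjp zktqw und
Final line 5: fpy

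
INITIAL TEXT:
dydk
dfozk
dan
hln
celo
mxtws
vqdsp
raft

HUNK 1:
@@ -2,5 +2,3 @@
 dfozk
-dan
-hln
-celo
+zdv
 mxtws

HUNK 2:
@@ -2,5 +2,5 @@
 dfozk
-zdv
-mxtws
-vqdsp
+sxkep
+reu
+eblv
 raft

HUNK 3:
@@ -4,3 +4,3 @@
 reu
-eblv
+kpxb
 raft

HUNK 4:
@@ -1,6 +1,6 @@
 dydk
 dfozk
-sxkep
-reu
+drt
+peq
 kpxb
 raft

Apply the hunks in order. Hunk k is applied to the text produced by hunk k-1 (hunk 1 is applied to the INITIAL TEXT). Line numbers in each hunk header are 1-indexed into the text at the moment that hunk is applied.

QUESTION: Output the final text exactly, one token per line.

Hunk 1: at line 2 remove [dan,hln,celo] add [zdv] -> 6 lines: dydk dfozk zdv mxtws vqdsp raft
Hunk 2: at line 2 remove [zdv,mxtws,vqdsp] add [sxkep,reu,eblv] -> 6 lines: dydk dfozk sxkep reu eblv raft
Hunk 3: at line 4 remove [eblv] add [kpxb] -> 6 lines: dydk dfozk sxkep reu kpxb raft
Hunk 4: at line 1 remove [sxkep,reu] add [drt,peq] -> 6 lines: dydk dfozk drt peq kpxb raft

Answer: dydk
dfozk
drt
peq
kpxb
raft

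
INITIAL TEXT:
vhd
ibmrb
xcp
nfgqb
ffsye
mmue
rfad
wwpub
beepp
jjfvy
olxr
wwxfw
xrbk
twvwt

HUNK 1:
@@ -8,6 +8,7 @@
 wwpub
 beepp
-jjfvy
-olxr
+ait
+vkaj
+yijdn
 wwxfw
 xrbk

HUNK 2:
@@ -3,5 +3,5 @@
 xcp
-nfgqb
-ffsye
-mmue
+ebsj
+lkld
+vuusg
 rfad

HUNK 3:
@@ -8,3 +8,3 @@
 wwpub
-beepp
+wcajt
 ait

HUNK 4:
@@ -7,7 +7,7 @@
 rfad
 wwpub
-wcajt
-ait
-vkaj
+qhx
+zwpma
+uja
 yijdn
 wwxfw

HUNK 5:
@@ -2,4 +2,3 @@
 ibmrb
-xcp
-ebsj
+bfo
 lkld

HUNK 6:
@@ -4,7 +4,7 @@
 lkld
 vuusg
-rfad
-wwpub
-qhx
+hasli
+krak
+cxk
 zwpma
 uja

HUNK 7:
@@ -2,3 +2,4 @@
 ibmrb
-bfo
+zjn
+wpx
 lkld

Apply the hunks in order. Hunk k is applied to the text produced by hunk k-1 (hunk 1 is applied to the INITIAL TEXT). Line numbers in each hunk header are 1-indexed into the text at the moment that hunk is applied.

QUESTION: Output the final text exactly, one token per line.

Hunk 1: at line 8 remove [jjfvy,olxr] add [ait,vkaj,yijdn] -> 15 lines: vhd ibmrb xcp nfgqb ffsye mmue rfad wwpub beepp ait vkaj yijdn wwxfw xrbk twvwt
Hunk 2: at line 3 remove [nfgqb,ffsye,mmue] add [ebsj,lkld,vuusg] -> 15 lines: vhd ibmrb xcp ebsj lkld vuusg rfad wwpub beepp ait vkaj yijdn wwxfw xrbk twvwt
Hunk 3: at line 8 remove [beepp] add [wcajt] -> 15 lines: vhd ibmrb xcp ebsj lkld vuusg rfad wwpub wcajt ait vkaj yijdn wwxfw xrbk twvwt
Hunk 4: at line 7 remove [wcajt,ait,vkaj] add [qhx,zwpma,uja] -> 15 lines: vhd ibmrb xcp ebsj lkld vuusg rfad wwpub qhx zwpma uja yijdn wwxfw xrbk twvwt
Hunk 5: at line 2 remove [xcp,ebsj] add [bfo] -> 14 lines: vhd ibmrb bfo lkld vuusg rfad wwpub qhx zwpma uja yijdn wwxfw xrbk twvwt
Hunk 6: at line 4 remove [rfad,wwpub,qhx] add [hasli,krak,cxk] -> 14 lines: vhd ibmrb bfo lkld vuusg hasli krak cxk zwpma uja yijdn wwxfw xrbk twvwt
Hunk 7: at line 2 remove [bfo] add [zjn,wpx] -> 15 lines: vhd ibmrb zjn wpx lkld vuusg hasli krak cxk zwpma uja yijdn wwxfw xrbk twvwt

Answer: vhd
ibmrb
zjn
wpx
lkld
vuusg
hasli
krak
cxk
zwpma
uja
yijdn
wwxfw
xrbk
twvwt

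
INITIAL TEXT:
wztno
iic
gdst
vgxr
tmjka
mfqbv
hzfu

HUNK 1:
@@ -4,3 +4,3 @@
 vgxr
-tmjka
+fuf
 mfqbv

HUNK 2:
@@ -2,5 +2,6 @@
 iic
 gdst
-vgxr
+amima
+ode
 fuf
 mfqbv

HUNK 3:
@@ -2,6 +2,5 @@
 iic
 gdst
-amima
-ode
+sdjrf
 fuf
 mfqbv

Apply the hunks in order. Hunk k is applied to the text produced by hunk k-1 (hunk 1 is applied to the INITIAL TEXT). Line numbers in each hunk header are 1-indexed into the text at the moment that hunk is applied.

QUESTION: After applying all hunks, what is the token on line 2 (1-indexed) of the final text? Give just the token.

Hunk 1: at line 4 remove [tmjka] add [fuf] -> 7 lines: wztno iic gdst vgxr fuf mfqbv hzfu
Hunk 2: at line 2 remove [vgxr] add [amima,ode] -> 8 lines: wztno iic gdst amima ode fuf mfqbv hzfu
Hunk 3: at line 2 remove [amima,ode] add [sdjrf] -> 7 lines: wztno iic gdst sdjrf fuf mfqbv hzfu
Final line 2: iic

Answer: iic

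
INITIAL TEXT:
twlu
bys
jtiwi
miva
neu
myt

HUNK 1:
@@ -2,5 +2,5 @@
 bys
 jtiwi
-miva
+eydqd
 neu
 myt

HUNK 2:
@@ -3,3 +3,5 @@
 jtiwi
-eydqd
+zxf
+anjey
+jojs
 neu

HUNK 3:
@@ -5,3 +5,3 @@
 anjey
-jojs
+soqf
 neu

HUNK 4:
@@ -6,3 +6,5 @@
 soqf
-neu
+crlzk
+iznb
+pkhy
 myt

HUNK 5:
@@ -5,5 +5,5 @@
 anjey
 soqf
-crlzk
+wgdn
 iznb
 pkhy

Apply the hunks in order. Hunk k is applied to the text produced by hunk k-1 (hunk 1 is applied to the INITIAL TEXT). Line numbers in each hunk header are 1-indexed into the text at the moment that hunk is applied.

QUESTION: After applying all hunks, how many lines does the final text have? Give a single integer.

Hunk 1: at line 2 remove [miva] add [eydqd] -> 6 lines: twlu bys jtiwi eydqd neu myt
Hunk 2: at line 3 remove [eydqd] add [zxf,anjey,jojs] -> 8 lines: twlu bys jtiwi zxf anjey jojs neu myt
Hunk 3: at line 5 remove [jojs] add [soqf] -> 8 lines: twlu bys jtiwi zxf anjey soqf neu myt
Hunk 4: at line 6 remove [neu] add [crlzk,iznb,pkhy] -> 10 lines: twlu bys jtiwi zxf anjey soqf crlzk iznb pkhy myt
Hunk 5: at line 5 remove [crlzk] add [wgdn] -> 10 lines: twlu bys jtiwi zxf anjey soqf wgdn iznb pkhy myt
Final line count: 10

Answer: 10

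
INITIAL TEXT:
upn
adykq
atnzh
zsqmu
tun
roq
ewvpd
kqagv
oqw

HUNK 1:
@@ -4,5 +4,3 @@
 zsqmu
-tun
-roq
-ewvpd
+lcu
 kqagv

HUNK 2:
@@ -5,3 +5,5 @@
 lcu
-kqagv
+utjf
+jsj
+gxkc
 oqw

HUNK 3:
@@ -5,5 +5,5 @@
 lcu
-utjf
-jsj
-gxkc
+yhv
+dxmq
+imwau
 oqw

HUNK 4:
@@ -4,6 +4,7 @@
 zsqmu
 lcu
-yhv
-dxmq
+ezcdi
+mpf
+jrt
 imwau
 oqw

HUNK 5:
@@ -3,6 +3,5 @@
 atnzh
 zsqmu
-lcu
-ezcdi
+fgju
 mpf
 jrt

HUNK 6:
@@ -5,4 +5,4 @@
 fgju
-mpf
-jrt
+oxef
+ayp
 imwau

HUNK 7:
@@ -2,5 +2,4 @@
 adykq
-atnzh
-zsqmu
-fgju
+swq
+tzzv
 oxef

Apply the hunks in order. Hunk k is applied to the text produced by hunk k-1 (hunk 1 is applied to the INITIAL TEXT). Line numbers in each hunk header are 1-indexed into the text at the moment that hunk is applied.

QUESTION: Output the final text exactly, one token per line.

Hunk 1: at line 4 remove [tun,roq,ewvpd] add [lcu] -> 7 lines: upn adykq atnzh zsqmu lcu kqagv oqw
Hunk 2: at line 5 remove [kqagv] add [utjf,jsj,gxkc] -> 9 lines: upn adykq atnzh zsqmu lcu utjf jsj gxkc oqw
Hunk 3: at line 5 remove [utjf,jsj,gxkc] add [yhv,dxmq,imwau] -> 9 lines: upn adykq atnzh zsqmu lcu yhv dxmq imwau oqw
Hunk 4: at line 4 remove [yhv,dxmq] add [ezcdi,mpf,jrt] -> 10 lines: upn adykq atnzh zsqmu lcu ezcdi mpf jrt imwau oqw
Hunk 5: at line 3 remove [lcu,ezcdi] add [fgju] -> 9 lines: upn adykq atnzh zsqmu fgju mpf jrt imwau oqw
Hunk 6: at line 5 remove [mpf,jrt] add [oxef,ayp] -> 9 lines: upn adykq atnzh zsqmu fgju oxef ayp imwau oqw
Hunk 7: at line 2 remove [atnzh,zsqmu,fgju] add [swq,tzzv] -> 8 lines: upn adykq swq tzzv oxef ayp imwau oqw

Answer: upn
adykq
swq
tzzv
oxef
ayp
imwau
oqw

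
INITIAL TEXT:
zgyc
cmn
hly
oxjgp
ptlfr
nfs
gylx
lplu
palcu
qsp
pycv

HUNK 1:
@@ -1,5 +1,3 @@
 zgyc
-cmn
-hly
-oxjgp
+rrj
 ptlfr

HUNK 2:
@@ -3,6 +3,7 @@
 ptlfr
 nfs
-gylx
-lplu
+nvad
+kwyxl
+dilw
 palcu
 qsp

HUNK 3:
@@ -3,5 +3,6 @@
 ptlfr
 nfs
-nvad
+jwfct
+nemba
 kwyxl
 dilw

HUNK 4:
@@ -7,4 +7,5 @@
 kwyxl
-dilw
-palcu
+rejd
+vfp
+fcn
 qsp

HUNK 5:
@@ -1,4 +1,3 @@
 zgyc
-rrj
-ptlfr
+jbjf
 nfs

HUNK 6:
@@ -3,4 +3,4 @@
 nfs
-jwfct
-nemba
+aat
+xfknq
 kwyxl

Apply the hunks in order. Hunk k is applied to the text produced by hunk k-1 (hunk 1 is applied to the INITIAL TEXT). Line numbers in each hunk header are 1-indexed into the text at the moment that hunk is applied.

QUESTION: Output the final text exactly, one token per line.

Hunk 1: at line 1 remove [cmn,hly,oxjgp] add [rrj] -> 9 lines: zgyc rrj ptlfr nfs gylx lplu palcu qsp pycv
Hunk 2: at line 3 remove [gylx,lplu] add [nvad,kwyxl,dilw] -> 10 lines: zgyc rrj ptlfr nfs nvad kwyxl dilw palcu qsp pycv
Hunk 3: at line 3 remove [nvad] add [jwfct,nemba] -> 11 lines: zgyc rrj ptlfr nfs jwfct nemba kwyxl dilw palcu qsp pycv
Hunk 4: at line 7 remove [dilw,palcu] add [rejd,vfp,fcn] -> 12 lines: zgyc rrj ptlfr nfs jwfct nemba kwyxl rejd vfp fcn qsp pycv
Hunk 5: at line 1 remove [rrj,ptlfr] add [jbjf] -> 11 lines: zgyc jbjf nfs jwfct nemba kwyxl rejd vfp fcn qsp pycv
Hunk 6: at line 3 remove [jwfct,nemba] add [aat,xfknq] -> 11 lines: zgyc jbjf nfs aat xfknq kwyxl rejd vfp fcn qsp pycv

Answer: zgyc
jbjf
nfs
aat
xfknq
kwyxl
rejd
vfp
fcn
qsp
pycv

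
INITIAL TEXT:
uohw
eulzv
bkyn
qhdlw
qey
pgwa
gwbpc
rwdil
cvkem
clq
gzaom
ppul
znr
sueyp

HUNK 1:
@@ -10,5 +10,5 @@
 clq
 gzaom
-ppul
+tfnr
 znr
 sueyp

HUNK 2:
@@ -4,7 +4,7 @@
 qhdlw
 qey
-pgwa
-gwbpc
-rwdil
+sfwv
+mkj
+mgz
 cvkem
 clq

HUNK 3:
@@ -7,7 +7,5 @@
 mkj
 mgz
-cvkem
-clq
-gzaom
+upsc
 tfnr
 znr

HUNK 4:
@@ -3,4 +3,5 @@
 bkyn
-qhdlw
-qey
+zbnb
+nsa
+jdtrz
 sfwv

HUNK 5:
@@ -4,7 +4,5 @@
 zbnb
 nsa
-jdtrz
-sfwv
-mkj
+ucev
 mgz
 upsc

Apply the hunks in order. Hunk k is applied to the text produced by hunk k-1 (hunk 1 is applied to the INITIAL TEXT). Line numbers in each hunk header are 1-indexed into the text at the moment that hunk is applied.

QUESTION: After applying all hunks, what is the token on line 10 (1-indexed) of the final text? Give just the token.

Hunk 1: at line 10 remove [ppul] add [tfnr] -> 14 lines: uohw eulzv bkyn qhdlw qey pgwa gwbpc rwdil cvkem clq gzaom tfnr znr sueyp
Hunk 2: at line 4 remove [pgwa,gwbpc,rwdil] add [sfwv,mkj,mgz] -> 14 lines: uohw eulzv bkyn qhdlw qey sfwv mkj mgz cvkem clq gzaom tfnr znr sueyp
Hunk 3: at line 7 remove [cvkem,clq,gzaom] add [upsc] -> 12 lines: uohw eulzv bkyn qhdlw qey sfwv mkj mgz upsc tfnr znr sueyp
Hunk 4: at line 3 remove [qhdlw,qey] add [zbnb,nsa,jdtrz] -> 13 lines: uohw eulzv bkyn zbnb nsa jdtrz sfwv mkj mgz upsc tfnr znr sueyp
Hunk 5: at line 4 remove [jdtrz,sfwv,mkj] add [ucev] -> 11 lines: uohw eulzv bkyn zbnb nsa ucev mgz upsc tfnr znr sueyp
Final line 10: znr

Answer: znr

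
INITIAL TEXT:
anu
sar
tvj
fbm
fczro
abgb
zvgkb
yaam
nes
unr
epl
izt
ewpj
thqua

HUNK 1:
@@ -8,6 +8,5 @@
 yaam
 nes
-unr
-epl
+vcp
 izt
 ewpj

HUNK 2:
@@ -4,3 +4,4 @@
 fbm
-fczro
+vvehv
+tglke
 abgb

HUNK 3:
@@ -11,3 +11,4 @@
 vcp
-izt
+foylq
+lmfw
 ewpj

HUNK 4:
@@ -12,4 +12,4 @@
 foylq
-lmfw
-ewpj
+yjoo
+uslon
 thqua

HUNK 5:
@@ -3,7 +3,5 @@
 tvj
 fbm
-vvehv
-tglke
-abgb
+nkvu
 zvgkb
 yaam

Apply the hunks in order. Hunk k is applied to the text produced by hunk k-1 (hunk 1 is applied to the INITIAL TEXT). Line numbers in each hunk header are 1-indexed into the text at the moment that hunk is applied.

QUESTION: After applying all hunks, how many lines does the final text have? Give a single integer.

Answer: 13

Derivation:
Hunk 1: at line 8 remove [unr,epl] add [vcp] -> 13 lines: anu sar tvj fbm fczro abgb zvgkb yaam nes vcp izt ewpj thqua
Hunk 2: at line 4 remove [fczro] add [vvehv,tglke] -> 14 lines: anu sar tvj fbm vvehv tglke abgb zvgkb yaam nes vcp izt ewpj thqua
Hunk 3: at line 11 remove [izt] add [foylq,lmfw] -> 15 lines: anu sar tvj fbm vvehv tglke abgb zvgkb yaam nes vcp foylq lmfw ewpj thqua
Hunk 4: at line 12 remove [lmfw,ewpj] add [yjoo,uslon] -> 15 lines: anu sar tvj fbm vvehv tglke abgb zvgkb yaam nes vcp foylq yjoo uslon thqua
Hunk 5: at line 3 remove [vvehv,tglke,abgb] add [nkvu] -> 13 lines: anu sar tvj fbm nkvu zvgkb yaam nes vcp foylq yjoo uslon thqua
Final line count: 13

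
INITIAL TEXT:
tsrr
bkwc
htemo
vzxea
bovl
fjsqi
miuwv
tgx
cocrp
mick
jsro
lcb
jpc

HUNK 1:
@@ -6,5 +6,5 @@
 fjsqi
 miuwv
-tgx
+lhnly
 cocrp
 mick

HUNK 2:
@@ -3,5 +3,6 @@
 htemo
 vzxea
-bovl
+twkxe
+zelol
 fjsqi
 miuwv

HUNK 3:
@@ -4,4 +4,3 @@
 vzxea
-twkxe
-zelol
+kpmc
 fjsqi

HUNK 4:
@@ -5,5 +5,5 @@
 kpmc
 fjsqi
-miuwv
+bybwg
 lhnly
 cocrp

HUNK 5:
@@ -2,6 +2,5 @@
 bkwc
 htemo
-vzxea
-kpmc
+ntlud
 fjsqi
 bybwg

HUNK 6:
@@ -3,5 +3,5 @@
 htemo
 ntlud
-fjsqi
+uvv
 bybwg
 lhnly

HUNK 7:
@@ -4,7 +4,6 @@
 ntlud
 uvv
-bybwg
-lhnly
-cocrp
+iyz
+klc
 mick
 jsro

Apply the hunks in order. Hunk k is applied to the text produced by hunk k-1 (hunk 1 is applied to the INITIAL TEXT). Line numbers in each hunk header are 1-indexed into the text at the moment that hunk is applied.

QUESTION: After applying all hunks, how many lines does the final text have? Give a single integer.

Hunk 1: at line 6 remove [tgx] add [lhnly] -> 13 lines: tsrr bkwc htemo vzxea bovl fjsqi miuwv lhnly cocrp mick jsro lcb jpc
Hunk 2: at line 3 remove [bovl] add [twkxe,zelol] -> 14 lines: tsrr bkwc htemo vzxea twkxe zelol fjsqi miuwv lhnly cocrp mick jsro lcb jpc
Hunk 3: at line 4 remove [twkxe,zelol] add [kpmc] -> 13 lines: tsrr bkwc htemo vzxea kpmc fjsqi miuwv lhnly cocrp mick jsro lcb jpc
Hunk 4: at line 5 remove [miuwv] add [bybwg] -> 13 lines: tsrr bkwc htemo vzxea kpmc fjsqi bybwg lhnly cocrp mick jsro lcb jpc
Hunk 5: at line 2 remove [vzxea,kpmc] add [ntlud] -> 12 lines: tsrr bkwc htemo ntlud fjsqi bybwg lhnly cocrp mick jsro lcb jpc
Hunk 6: at line 3 remove [fjsqi] add [uvv] -> 12 lines: tsrr bkwc htemo ntlud uvv bybwg lhnly cocrp mick jsro lcb jpc
Hunk 7: at line 4 remove [bybwg,lhnly,cocrp] add [iyz,klc] -> 11 lines: tsrr bkwc htemo ntlud uvv iyz klc mick jsro lcb jpc
Final line count: 11

Answer: 11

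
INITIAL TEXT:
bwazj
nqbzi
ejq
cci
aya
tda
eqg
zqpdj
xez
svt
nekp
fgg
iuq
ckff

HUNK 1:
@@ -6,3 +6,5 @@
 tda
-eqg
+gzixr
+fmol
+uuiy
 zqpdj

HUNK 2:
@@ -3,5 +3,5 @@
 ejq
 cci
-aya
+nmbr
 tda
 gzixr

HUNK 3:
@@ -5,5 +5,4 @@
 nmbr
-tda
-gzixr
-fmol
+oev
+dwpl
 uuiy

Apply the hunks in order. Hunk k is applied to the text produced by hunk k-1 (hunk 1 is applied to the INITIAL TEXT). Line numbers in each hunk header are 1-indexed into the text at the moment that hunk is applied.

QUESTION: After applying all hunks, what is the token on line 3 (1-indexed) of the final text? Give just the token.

Answer: ejq

Derivation:
Hunk 1: at line 6 remove [eqg] add [gzixr,fmol,uuiy] -> 16 lines: bwazj nqbzi ejq cci aya tda gzixr fmol uuiy zqpdj xez svt nekp fgg iuq ckff
Hunk 2: at line 3 remove [aya] add [nmbr] -> 16 lines: bwazj nqbzi ejq cci nmbr tda gzixr fmol uuiy zqpdj xez svt nekp fgg iuq ckff
Hunk 3: at line 5 remove [tda,gzixr,fmol] add [oev,dwpl] -> 15 lines: bwazj nqbzi ejq cci nmbr oev dwpl uuiy zqpdj xez svt nekp fgg iuq ckff
Final line 3: ejq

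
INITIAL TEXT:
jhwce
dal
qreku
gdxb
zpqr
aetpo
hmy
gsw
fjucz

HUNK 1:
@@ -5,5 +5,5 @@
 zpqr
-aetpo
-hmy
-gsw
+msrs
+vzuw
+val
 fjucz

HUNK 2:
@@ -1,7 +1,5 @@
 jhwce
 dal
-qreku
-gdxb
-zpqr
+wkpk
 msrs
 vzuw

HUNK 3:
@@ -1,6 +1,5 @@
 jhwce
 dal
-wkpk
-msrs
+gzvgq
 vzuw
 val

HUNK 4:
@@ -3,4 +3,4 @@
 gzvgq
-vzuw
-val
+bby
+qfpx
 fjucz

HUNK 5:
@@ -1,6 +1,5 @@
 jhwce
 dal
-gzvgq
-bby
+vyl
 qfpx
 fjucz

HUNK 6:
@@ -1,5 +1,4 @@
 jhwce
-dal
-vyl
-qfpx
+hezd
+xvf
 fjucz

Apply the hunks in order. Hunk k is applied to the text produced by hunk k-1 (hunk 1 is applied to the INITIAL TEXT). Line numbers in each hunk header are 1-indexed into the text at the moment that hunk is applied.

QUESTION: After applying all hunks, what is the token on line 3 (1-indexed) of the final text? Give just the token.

Answer: xvf

Derivation:
Hunk 1: at line 5 remove [aetpo,hmy,gsw] add [msrs,vzuw,val] -> 9 lines: jhwce dal qreku gdxb zpqr msrs vzuw val fjucz
Hunk 2: at line 1 remove [qreku,gdxb,zpqr] add [wkpk] -> 7 lines: jhwce dal wkpk msrs vzuw val fjucz
Hunk 3: at line 1 remove [wkpk,msrs] add [gzvgq] -> 6 lines: jhwce dal gzvgq vzuw val fjucz
Hunk 4: at line 3 remove [vzuw,val] add [bby,qfpx] -> 6 lines: jhwce dal gzvgq bby qfpx fjucz
Hunk 5: at line 1 remove [gzvgq,bby] add [vyl] -> 5 lines: jhwce dal vyl qfpx fjucz
Hunk 6: at line 1 remove [dal,vyl,qfpx] add [hezd,xvf] -> 4 lines: jhwce hezd xvf fjucz
Final line 3: xvf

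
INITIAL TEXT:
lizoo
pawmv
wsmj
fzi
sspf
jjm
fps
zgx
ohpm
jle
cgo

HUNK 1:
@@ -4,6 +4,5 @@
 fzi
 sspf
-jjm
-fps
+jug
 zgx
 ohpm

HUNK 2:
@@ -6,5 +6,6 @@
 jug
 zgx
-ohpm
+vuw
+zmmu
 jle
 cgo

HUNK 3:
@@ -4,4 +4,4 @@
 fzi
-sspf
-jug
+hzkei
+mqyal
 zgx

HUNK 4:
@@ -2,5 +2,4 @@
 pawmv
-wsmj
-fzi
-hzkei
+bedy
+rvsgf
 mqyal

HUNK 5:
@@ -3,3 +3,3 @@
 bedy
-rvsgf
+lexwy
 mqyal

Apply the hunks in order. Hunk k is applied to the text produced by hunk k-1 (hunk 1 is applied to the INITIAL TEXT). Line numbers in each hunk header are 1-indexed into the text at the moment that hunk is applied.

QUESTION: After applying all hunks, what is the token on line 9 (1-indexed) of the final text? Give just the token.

Answer: jle

Derivation:
Hunk 1: at line 4 remove [jjm,fps] add [jug] -> 10 lines: lizoo pawmv wsmj fzi sspf jug zgx ohpm jle cgo
Hunk 2: at line 6 remove [ohpm] add [vuw,zmmu] -> 11 lines: lizoo pawmv wsmj fzi sspf jug zgx vuw zmmu jle cgo
Hunk 3: at line 4 remove [sspf,jug] add [hzkei,mqyal] -> 11 lines: lizoo pawmv wsmj fzi hzkei mqyal zgx vuw zmmu jle cgo
Hunk 4: at line 2 remove [wsmj,fzi,hzkei] add [bedy,rvsgf] -> 10 lines: lizoo pawmv bedy rvsgf mqyal zgx vuw zmmu jle cgo
Hunk 5: at line 3 remove [rvsgf] add [lexwy] -> 10 lines: lizoo pawmv bedy lexwy mqyal zgx vuw zmmu jle cgo
Final line 9: jle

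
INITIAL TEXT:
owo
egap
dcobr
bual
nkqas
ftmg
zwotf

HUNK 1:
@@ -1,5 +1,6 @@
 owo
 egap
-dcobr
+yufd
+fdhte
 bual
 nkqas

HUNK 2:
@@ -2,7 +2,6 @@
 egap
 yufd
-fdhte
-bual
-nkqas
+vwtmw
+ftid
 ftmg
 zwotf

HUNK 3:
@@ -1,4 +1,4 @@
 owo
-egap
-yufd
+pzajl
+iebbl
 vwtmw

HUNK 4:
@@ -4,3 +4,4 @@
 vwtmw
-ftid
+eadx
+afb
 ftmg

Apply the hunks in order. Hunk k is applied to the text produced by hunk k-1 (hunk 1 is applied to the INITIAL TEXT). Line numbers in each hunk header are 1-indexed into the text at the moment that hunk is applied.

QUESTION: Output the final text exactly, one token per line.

Answer: owo
pzajl
iebbl
vwtmw
eadx
afb
ftmg
zwotf

Derivation:
Hunk 1: at line 1 remove [dcobr] add [yufd,fdhte] -> 8 lines: owo egap yufd fdhte bual nkqas ftmg zwotf
Hunk 2: at line 2 remove [fdhte,bual,nkqas] add [vwtmw,ftid] -> 7 lines: owo egap yufd vwtmw ftid ftmg zwotf
Hunk 3: at line 1 remove [egap,yufd] add [pzajl,iebbl] -> 7 lines: owo pzajl iebbl vwtmw ftid ftmg zwotf
Hunk 4: at line 4 remove [ftid] add [eadx,afb] -> 8 lines: owo pzajl iebbl vwtmw eadx afb ftmg zwotf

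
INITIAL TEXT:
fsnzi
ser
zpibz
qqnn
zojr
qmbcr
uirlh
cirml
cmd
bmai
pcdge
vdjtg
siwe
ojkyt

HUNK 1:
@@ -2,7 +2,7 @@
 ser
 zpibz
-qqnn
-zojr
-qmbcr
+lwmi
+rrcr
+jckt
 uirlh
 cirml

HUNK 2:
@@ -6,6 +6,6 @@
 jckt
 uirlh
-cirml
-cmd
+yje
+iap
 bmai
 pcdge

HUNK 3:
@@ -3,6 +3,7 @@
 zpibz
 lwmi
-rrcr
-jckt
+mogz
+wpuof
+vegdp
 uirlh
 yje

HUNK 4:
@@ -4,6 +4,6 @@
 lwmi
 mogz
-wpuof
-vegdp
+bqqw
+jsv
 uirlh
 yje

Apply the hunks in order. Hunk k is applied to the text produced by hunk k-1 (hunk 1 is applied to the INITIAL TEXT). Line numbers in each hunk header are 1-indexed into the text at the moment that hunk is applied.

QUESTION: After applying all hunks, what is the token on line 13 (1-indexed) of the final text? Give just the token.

Hunk 1: at line 2 remove [qqnn,zojr,qmbcr] add [lwmi,rrcr,jckt] -> 14 lines: fsnzi ser zpibz lwmi rrcr jckt uirlh cirml cmd bmai pcdge vdjtg siwe ojkyt
Hunk 2: at line 6 remove [cirml,cmd] add [yje,iap] -> 14 lines: fsnzi ser zpibz lwmi rrcr jckt uirlh yje iap bmai pcdge vdjtg siwe ojkyt
Hunk 3: at line 3 remove [rrcr,jckt] add [mogz,wpuof,vegdp] -> 15 lines: fsnzi ser zpibz lwmi mogz wpuof vegdp uirlh yje iap bmai pcdge vdjtg siwe ojkyt
Hunk 4: at line 4 remove [wpuof,vegdp] add [bqqw,jsv] -> 15 lines: fsnzi ser zpibz lwmi mogz bqqw jsv uirlh yje iap bmai pcdge vdjtg siwe ojkyt
Final line 13: vdjtg

Answer: vdjtg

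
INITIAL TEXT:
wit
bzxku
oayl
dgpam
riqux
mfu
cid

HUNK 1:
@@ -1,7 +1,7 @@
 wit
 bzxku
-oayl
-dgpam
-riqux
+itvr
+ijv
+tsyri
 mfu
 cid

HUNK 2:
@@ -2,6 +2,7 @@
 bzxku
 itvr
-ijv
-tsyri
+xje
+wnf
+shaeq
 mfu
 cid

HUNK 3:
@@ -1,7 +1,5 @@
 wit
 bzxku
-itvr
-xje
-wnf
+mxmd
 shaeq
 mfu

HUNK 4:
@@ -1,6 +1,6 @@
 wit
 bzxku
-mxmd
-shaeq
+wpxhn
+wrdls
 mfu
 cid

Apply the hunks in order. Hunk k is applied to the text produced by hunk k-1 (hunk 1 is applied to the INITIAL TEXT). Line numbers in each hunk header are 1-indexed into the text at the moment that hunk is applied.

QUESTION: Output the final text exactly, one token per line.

Hunk 1: at line 1 remove [oayl,dgpam,riqux] add [itvr,ijv,tsyri] -> 7 lines: wit bzxku itvr ijv tsyri mfu cid
Hunk 2: at line 2 remove [ijv,tsyri] add [xje,wnf,shaeq] -> 8 lines: wit bzxku itvr xje wnf shaeq mfu cid
Hunk 3: at line 1 remove [itvr,xje,wnf] add [mxmd] -> 6 lines: wit bzxku mxmd shaeq mfu cid
Hunk 4: at line 1 remove [mxmd,shaeq] add [wpxhn,wrdls] -> 6 lines: wit bzxku wpxhn wrdls mfu cid

Answer: wit
bzxku
wpxhn
wrdls
mfu
cid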